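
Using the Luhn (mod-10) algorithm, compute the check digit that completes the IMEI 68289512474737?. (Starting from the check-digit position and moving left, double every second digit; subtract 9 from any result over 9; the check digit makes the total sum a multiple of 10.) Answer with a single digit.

Partial digits right→left: 7 3 7 4 7 4 2 1 5 9 8 2 8 6
Double every second digit counting from the check-digit position (so the 1st, 3rd, 5th, ... of the partial from the right).
  doubled (with −9 where >9): 5 5 5 4 1 7 7 → sum 34
  kept as-is: 3 4 4 1 9 2 6 → sum 29
Total = 34 + 29 = 63.
Check digit = (10 − (63 mod 10)) mod 10 = 7.

7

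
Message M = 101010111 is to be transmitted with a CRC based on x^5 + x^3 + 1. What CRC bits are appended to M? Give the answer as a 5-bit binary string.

Append 5 zeros: 10101011100000. Divide by 101001 (XOR where the leading bit is 1):
  pos 0: 101010 XOR 101001 = 000011
  pos 4: 111110 XOR 101001 = 010111
  pos 5: 101110 XOR 101001 = 000111
  pos 8: 111000 XOR 101001 = 010001
Remainder (last 5 bits) = 10001. This is the CRC / FCS.

10001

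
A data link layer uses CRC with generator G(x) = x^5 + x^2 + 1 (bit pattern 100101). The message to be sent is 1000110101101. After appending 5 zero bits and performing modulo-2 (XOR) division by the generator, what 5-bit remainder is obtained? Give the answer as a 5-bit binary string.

01100

Append 5 zeros: 100011010110100000. Divide by 100101 (XOR where the leading bit is 1):
  pos 0: 100011 XOR 100101 = 000110
  pos 3: 110010 XOR 100101 = 010111
  pos 4: 101111 XOR 100101 = 001010
  pos 6: 101010 XOR 100101 = 001111
  pos 8: 111110 XOR 100101 = 011011
  pos 9: 110110 XOR 100101 = 010011
  pos 10: 100110 XOR 100101 = 000011
Remainder (last 5 bits) = 01100. This is the CRC / FCS.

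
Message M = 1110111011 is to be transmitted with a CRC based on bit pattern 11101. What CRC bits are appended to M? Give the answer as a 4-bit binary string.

1001

Append 4 zeros: 11101110110000. Divide by 11101 (XOR where the leading bit is 1):
  pos 0: 11101 XOR 11101 = 00000
  pos 5: 11011 XOR 11101 = 00110
  pos 7: 11000 XOR 11101 = 00101
  pos 9: 10100 XOR 11101 = 01001
Remainder (last 4 bits) = 1001. This is the CRC / FCS.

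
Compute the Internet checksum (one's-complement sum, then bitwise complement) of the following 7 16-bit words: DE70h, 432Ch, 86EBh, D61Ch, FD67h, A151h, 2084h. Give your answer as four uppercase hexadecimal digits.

C21C

One's-complement addition (fold any carry out of bit 15 back into bit 0):
  0xDE70 + 0x432C = 0x1219C → wrap carry → 0x219D
  0x219D + 0x86EB = 0x0A888
  0xA888 + 0xD61C = 0x17EA4 → wrap carry → 0x7EA5
  0x7EA5 + 0xFD67 = 0x17C0C → wrap carry → 0x7C0D
  0x7C0D + 0xA151 = 0x11D5E → wrap carry → 0x1D5F
  0x1D5F + 0x2084 = 0x03DE3
One's-complement sum = 0x3DE3.
Checksum = ~0x3DE3 & 0xFFFF = 0xC21C.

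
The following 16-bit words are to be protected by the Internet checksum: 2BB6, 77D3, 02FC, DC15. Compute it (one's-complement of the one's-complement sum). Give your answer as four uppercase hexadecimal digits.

One's-complement addition (fold any carry out of bit 15 back into bit 0):
  0x2BB6 + 0x77D3 = 0x0A389
  0xA389 + 0x02FC = 0x0A685
  0xA685 + 0xDC15 = 0x1829A → wrap carry → 0x829B
One's-complement sum = 0x829B.
Checksum = ~0x829B & 0xFFFF = 0x7D64.

7D64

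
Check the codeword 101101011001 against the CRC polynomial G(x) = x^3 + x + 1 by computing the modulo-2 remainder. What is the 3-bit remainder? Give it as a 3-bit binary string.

Modulo-2 division of 101101011001 by 1011:
  pos 0: 1011 XOR 1011 = 0000
  pos 5: 1011 XOR 1011 = 0000
Remainder = 001 (nonzero — an error is detected).

001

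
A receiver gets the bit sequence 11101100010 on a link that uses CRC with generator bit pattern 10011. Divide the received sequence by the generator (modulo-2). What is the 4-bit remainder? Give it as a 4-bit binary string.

Modulo-2 division of 11101100010 by 10011:
  pos 0: 11101 XOR 10011 = 01110
  pos 1: 11101 XOR 10011 = 01110
  pos 2: 11100 XOR 10011 = 01111
  pos 3: 11110 XOR 10011 = 01101
  pos 4: 11010 XOR 10011 = 01001
  pos 5: 10011 XOR 10011 = 00000
Remainder = 0000 (zero — the frame passes the CRC check).

0000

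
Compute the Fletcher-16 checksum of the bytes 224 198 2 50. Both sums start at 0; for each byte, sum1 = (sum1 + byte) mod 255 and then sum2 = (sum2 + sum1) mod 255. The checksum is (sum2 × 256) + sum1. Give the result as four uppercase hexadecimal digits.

0EDB

Running sums (mod 255):
  after byte 0 (224): sum1=224, sum2=224
  after byte 1 (198): sum1=167, sum2=136
  after byte 2 (2): sum1=169, sum2=50
  after byte 3 (50): sum1=219, sum2=14
Checksum = sum2·256 + sum1 = 14·256 + 219 = 3803 = 0x0EDB.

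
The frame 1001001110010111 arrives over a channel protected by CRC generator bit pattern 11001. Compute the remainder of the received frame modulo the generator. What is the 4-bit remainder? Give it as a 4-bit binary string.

0000

Modulo-2 division of 1001001110010111 by 11001:
  pos 0: 10010 XOR 11001 = 01011
  pos 1: 10110 XOR 11001 = 01111
  pos 2: 11111 XOR 11001 = 00110
  pos 4: 11011 XOR 11001 = 00010
  pos 7: 10001 XOR 11001 = 01000
  pos 8: 10000 XOR 11001 = 01001
  pos 9: 10011 XOR 11001 = 01010
  pos 10: 10101 XOR 11001 = 01100
  pos 11: 11001 XOR 11001 = 00000
Remainder = 0000 (zero — the frame passes the CRC check).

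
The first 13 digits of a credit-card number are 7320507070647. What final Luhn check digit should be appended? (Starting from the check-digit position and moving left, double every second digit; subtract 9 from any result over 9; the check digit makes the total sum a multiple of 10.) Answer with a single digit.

Partial digits right→left: 7 4 6 0 7 0 7 0 5 0 2 3 7
Double every second digit counting from the check-digit position (so the 1st, 3rd, 5th, ... of the partial from the right).
  doubled (with −9 where >9): 5 3 5 5 1 4 5 → sum 28
  kept as-is: 4 0 0 0 0 3 → sum 7
Total = 28 + 7 = 35.
Check digit = (10 − (35 mod 10)) mod 10 = 5.

5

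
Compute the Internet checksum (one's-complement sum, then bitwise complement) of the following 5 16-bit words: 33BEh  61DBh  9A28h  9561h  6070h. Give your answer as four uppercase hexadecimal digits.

DA6B

One's-complement addition (fold any carry out of bit 15 back into bit 0):
  0x33BE + 0x61DB = 0x09599
  0x9599 + 0x9A28 = 0x12FC1 → wrap carry → 0x2FC2
  0x2FC2 + 0x9561 = 0x0C523
  0xC523 + 0x6070 = 0x12593 → wrap carry → 0x2594
One's-complement sum = 0x2594.
Checksum = ~0x2594 & 0xFFFF = 0xDA6B.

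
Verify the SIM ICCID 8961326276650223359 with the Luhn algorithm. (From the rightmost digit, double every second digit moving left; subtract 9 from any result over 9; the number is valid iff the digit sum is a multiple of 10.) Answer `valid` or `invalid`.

invalid

From the right, keep odd positions and double even positions (subtract 9 from any doubled value over 9):
  doubled (positions 2,4,...): 1 6 4 1 3 4 4 2 9 → sum 34
  kept (positions 1,3,...): 9 3 2 0 6 7 6 3 6 8 → sum 50
Total = 84.
84 mod 10 = 4, so the number is invalid.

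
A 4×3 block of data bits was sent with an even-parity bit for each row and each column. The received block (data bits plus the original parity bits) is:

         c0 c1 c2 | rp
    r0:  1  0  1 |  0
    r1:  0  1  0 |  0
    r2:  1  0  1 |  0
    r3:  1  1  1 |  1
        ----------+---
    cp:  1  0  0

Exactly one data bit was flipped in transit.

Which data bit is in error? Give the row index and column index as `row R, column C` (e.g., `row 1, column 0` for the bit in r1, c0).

Recompute each row's even parity and compare to rp:
  r0: data parity 0, sent rp 0 → ok
  r1: data parity 1, sent rp 0 → mismatch
  r2: data parity 0, sent rp 0 → ok
  r3: data parity 1, sent rp 1 → ok
Recompute each column's even parity and compare to cp:
  c0: data parity 1, sent cp 1 → ok
  c1: data parity 0, sent cp 0 → ok
  c2: data parity 1, sent cp 0 → mismatch
Exactly one row (r1) and one column (c2) fail → the flipped bit is at their intersection.

row 1, column 2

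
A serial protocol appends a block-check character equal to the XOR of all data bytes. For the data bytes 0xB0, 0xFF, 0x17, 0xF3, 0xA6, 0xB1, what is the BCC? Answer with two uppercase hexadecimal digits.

XOR the bytes together:
  start with 0xB0
  0xB0 ⊕ 0xFF = 0x4F
  0x4F ⊕ 0x17 = 0x58
  0x58 ⊕ 0xF3 = 0xAB
  0xAB ⊕ 0xA6 = 0x0D
  0x0D ⊕ 0xB1 = 0xBC

BC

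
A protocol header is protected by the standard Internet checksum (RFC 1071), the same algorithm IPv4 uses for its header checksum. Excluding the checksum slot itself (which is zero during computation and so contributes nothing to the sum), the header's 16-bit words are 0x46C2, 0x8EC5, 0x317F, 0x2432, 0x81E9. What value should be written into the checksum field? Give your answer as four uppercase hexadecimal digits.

One's-complement addition (fold any carry out of bit 15 back into bit 0):
  0x46C2 + 0x8EC5 = 0x0D587
  0xD587 + 0x317F = 0x10706 → wrap carry → 0x0707
  0x0707 + 0x2432 = 0x02B39
  0x2B39 + 0x81E9 = 0x0AD22
One's-complement sum = 0xAD22.
Checksum = ~0xAD22 & 0xFFFF = 0x52DD.

52DD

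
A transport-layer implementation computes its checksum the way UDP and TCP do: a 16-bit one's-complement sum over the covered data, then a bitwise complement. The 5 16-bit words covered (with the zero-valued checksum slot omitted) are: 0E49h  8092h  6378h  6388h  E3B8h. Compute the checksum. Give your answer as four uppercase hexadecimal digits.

C66A

One's-complement addition (fold any carry out of bit 15 back into bit 0):
  0x0E49 + 0x8092 = 0x08EDB
  0x8EDB + 0x6378 = 0x0F253
  0xF253 + 0x6388 = 0x155DB → wrap carry → 0x55DC
  0x55DC + 0xE3B8 = 0x13994 → wrap carry → 0x3995
One's-complement sum = 0x3995.
Checksum = ~0x3995 & 0xFFFF = 0xC66A.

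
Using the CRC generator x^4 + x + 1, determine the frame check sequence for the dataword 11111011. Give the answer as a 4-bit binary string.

1000

Append 4 zeros: 111110110000. Divide by 10011 (XOR where the leading bit is 1):
  pos 0: 11111 XOR 10011 = 01100
  pos 1: 11000 XOR 10011 = 01011
  pos 2: 10111 XOR 10011 = 00100
  pos 4: 10010 XOR 10011 = 00001
Remainder (last 4 bits) = 1000. This is the CRC / FCS.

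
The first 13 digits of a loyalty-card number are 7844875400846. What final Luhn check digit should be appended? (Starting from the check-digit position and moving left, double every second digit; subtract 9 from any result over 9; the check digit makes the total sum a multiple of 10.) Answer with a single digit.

2

Partial digits right→left: 6 4 8 0 0 4 5 7 8 4 4 8 7
Double every second digit counting from the check-digit position (so the 1st, 3rd, 5th, ... of the partial from the right).
  doubled (with −9 where >9): 3 7 0 1 7 8 5 → sum 31
  kept as-is: 4 0 4 7 4 8 → sum 27
Total = 31 + 27 = 58.
Check digit = (10 − (58 mod 10)) mod 10 = 2.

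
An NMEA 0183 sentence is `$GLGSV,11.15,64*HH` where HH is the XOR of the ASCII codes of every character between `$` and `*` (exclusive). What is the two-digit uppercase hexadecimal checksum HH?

61

XOR the ASCII codes of the payload characters:
  'G' = 0x47 → acc = 0x47
  'L' = 0x4C → acc = 0x0B
  'G' = 0x47 → acc = 0x4C
  'S' = 0x53 → acc = 0x1F
  'V' = 0x56 → acc = 0x49
  ',' = 0x2C → acc = 0x65
  '1' = 0x31 → acc = 0x54
  '1' = 0x31 → acc = 0x65
  '.' = 0x2E → acc = 0x4B
  '1' = 0x31 → acc = 0x7A
  '5' = 0x35 → acc = 0x4F
  ',' = 0x2C → acc = 0x63
  '6' = 0x36 → acc = 0x55
  '4' = 0x34 → acc = 0x61
Checksum = 0x61.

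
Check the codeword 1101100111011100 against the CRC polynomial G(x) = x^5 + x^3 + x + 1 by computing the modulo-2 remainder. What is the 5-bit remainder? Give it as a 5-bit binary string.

Modulo-2 division of 1101100111011100 by 101011:
  pos 0: 110110 XOR 101011 = 011101
  pos 1: 111010 XOR 101011 = 010001
  pos 2: 100011 XOR 101011 = 001000
  pos 4: 100011 XOR 101011 = 001000
  pos 6: 100001 XOR 101011 = 001010
  pos 8: 101011 XOR 101011 = 000000
Remainder = 00000 (zero — the frame passes the CRC check).

00000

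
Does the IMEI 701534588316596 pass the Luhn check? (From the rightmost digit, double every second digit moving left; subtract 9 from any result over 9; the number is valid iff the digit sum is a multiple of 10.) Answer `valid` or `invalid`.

From the right, keep odd positions and double even positions (subtract 9 from any doubled value over 9):
  doubled (positions 2,4,...): 9 3 6 7 8 1 0 → sum 34
  kept (positions 1,3,...): 6 5 1 8 5 3 1 7 → sum 36
Total = 70.
70 mod 10 = 0, so the number is valid.

valid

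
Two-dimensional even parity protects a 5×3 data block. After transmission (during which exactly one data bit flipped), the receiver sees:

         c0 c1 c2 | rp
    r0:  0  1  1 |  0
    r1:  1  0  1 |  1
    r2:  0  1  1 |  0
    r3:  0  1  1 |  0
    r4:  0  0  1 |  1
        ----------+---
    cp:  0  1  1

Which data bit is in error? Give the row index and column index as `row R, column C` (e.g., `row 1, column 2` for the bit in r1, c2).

row 1, column 0

Recompute each row's even parity and compare to rp:
  r0: data parity 0, sent rp 0 → ok
  r1: data parity 0, sent rp 1 → mismatch
  r2: data parity 0, sent rp 0 → ok
  r3: data parity 0, sent rp 0 → ok
  r4: data parity 1, sent rp 1 → ok
Recompute each column's even parity and compare to cp:
  c0: data parity 1, sent cp 0 → mismatch
  c1: data parity 1, sent cp 1 → ok
  c2: data parity 1, sent cp 1 → ok
Exactly one row (r1) and one column (c0) fail → the flipped bit is at their intersection.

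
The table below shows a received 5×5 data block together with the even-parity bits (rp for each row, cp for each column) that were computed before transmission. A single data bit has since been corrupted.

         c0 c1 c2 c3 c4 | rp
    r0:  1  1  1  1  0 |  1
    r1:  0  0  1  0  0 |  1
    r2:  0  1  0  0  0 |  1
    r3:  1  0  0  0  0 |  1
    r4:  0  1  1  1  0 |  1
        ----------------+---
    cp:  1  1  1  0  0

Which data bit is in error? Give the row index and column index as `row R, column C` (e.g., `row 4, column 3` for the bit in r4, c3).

row 0, column 0

Recompute each row's even parity and compare to rp:
  r0: data parity 0, sent rp 1 → mismatch
  r1: data parity 1, sent rp 1 → ok
  r2: data parity 1, sent rp 1 → ok
  r3: data parity 1, sent rp 1 → ok
  r4: data parity 1, sent rp 1 → ok
Recompute each column's even parity and compare to cp:
  c0: data parity 0, sent cp 1 → mismatch
  c1: data parity 1, sent cp 1 → ok
  c2: data parity 1, sent cp 1 → ok
  c3: data parity 0, sent cp 0 → ok
  c4: data parity 0, sent cp 0 → ok
Exactly one row (r0) and one column (c0) fail → the flipped bit is at their intersection.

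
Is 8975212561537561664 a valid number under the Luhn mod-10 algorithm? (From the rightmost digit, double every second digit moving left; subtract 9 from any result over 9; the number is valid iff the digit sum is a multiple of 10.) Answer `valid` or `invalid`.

From the right, keep odd positions and double even positions (subtract 9 from any doubled value over 9):
  doubled (positions 2,4,...): 3 2 1 6 2 1 2 1 9 → sum 27
  kept (positions 1,3,...): 4 6 6 7 5 6 2 2 7 8 → sum 53
Total = 80.
80 mod 10 = 0, so the number is valid.

valid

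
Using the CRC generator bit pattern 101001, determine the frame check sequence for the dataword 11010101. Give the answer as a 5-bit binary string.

Append 5 zeros: 1101010100000. Divide by 101001 (XOR where the leading bit is 1):
  pos 0: 110101 XOR 101001 = 011100
  pos 1: 111000 XOR 101001 = 010001
  pos 2: 100011 XOR 101001 = 001010
  pos 4: 101000 XOR 101001 = 000001
Remainder (last 5 bits) = 01000. This is the CRC / FCS.

01000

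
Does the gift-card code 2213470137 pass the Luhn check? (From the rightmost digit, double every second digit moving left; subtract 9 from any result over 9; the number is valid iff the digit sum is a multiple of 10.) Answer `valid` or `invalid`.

From the right, keep odd positions and double even positions (subtract 9 from any doubled value over 9):
  doubled (positions 2,4,...): 6 0 8 2 4 → sum 20
  kept (positions 1,3,...): 7 1 7 3 2 → sum 20
Total = 40.
40 mod 10 = 0, so the number is valid.

valid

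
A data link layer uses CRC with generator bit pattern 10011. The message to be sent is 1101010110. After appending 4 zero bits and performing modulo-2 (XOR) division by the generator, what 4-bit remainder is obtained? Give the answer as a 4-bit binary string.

Append 4 zeros: 11010101100000. Divide by 10011 (XOR where the leading bit is 1):
  pos 0: 11010 XOR 10011 = 01001
  pos 1: 10011 XOR 10011 = 00000
  pos 7: 11000 XOR 10011 = 01011
  pos 8: 10110 XOR 10011 = 00101
Remainder (last 4 bits) = 1010. This is the CRC / FCS.

1010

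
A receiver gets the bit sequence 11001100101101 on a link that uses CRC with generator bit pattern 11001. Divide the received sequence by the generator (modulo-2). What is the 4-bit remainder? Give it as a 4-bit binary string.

1000

Modulo-2 division of 11001100101101 by 11001:
  pos 0: 11001 XOR 11001 = 00000
  pos 5: 10010 XOR 11001 = 01011
  pos 6: 10111 XOR 11001 = 01110
  pos 7: 11101 XOR 11001 = 00100
  pos 9: 10001 XOR 11001 = 01000
Remainder = 1000 (nonzero — an error is detected).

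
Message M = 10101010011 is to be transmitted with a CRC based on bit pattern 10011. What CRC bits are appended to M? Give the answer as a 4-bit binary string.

0001

Append 4 zeros: 101010100110000. Divide by 10011 (XOR where the leading bit is 1):
  pos 0: 10101 XOR 10011 = 00110
  pos 2: 11001 XOR 10011 = 01010
  pos 3: 10100 XOR 10011 = 00111
  pos 5: 11101 XOR 10011 = 01110
  pos 6: 11101 XOR 10011 = 01110
  pos 7: 11100 XOR 10011 = 01111
  pos 8: 11110 XOR 10011 = 01101
  pos 9: 11010 XOR 10011 = 01001
  pos 10: 10010 XOR 10011 = 00001
Remainder (last 4 bits) = 0001. This is the CRC / FCS.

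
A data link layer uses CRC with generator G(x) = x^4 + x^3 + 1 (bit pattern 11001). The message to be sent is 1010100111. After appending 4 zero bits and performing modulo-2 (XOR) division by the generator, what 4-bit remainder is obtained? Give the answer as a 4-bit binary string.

0011

Append 4 zeros: 10101001110000. Divide by 11001 (XOR where the leading bit is 1):
  pos 0: 10101 XOR 11001 = 01100
  pos 1: 11000 XOR 11001 = 00001
  pos 5: 10111 XOR 11001 = 01110
  pos 6: 11100 XOR 11001 = 00101
  pos 8: 10100 XOR 11001 = 01101
  pos 9: 11010 XOR 11001 = 00011
Remainder (last 4 bits) = 0011. This is the CRC / FCS.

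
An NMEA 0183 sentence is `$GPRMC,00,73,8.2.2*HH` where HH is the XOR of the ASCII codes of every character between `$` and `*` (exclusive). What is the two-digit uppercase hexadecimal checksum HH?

5B

XOR the ASCII codes of the payload characters:
  'G' = 0x47 → acc = 0x47
  'P' = 0x50 → acc = 0x17
  'R' = 0x52 → acc = 0x45
  'M' = 0x4D → acc = 0x08
  'C' = 0x43 → acc = 0x4B
  ',' = 0x2C → acc = 0x67
  '0' = 0x30 → acc = 0x57
  '0' = 0x30 → acc = 0x67
  ',' = 0x2C → acc = 0x4B
  '7' = 0x37 → acc = 0x7C
  '3' = 0x33 → acc = 0x4F
  ',' = 0x2C → acc = 0x63
  '8' = 0x38 → acc = 0x5B
  '.' = 0x2E → acc = 0x75
  '2' = 0x32 → acc = 0x47
  '.' = 0x2E → acc = 0x69
  '2' = 0x32 → acc = 0x5B
Checksum = 0x5B.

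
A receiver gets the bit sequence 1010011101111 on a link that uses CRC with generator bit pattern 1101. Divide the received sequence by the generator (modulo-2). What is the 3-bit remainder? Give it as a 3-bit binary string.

Modulo-2 division of 1010011101111 by 1101:
  pos 0: 1010 XOR 1101 = 0111
  pos 1: 1110 XOR 1101 = 0011
  pos 3: 1111 XOR 1101 = 0010
  pos 5: 1010 XOR 1101 = 0111
  pos 6: 1111 XOR 1101 = 0010
  pos 8: 1011 XOR 1101 = 0110
  pos 9: 1101 XOR 1101 = 0000
Remainder = 000 (zero — the frame passes the CRC check).

000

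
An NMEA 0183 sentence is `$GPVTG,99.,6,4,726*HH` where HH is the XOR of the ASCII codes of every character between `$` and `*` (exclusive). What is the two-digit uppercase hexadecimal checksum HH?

XOR the ASCII codes of the payload characters:
  'G' = 0x47 → acc = 0x47
  'P' = 0x50 → acc = 0x17
  'V' = 0x56 → acc = 0x41
  'T' = 0x54 → acc = 0x15
  'G' = 0x47 → acc = 0x52
  ',' = 0x2C → acc = 0x7E
  '9' = 0x39 → acc = 0x47
  '9' = 0x39 → acc = 0x7E
  '.' = 0x2E → acc = 0x50
  ',' = 0x2C → acc = 0x7C
  '6' = 0x36 → acc = 0x4A
  ',' = 0x2C → acc = 0x66
  '4' = 0x34 → acc = 0x52
  ',' = 0x2C → acc = 0x7E
  '7' = 0x37 → acc = 0x49
  '2' = 0x32 → acc = 0x7B
  '6' = 0x36 → acc = 0x4D
Checksum = 0x4D.

4D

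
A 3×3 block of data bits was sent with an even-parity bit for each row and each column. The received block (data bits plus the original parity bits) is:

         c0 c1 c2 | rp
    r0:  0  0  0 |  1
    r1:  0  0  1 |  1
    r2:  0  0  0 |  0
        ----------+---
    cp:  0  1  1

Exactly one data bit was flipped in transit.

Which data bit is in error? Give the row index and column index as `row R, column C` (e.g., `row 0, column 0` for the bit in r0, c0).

row 0, column 1

Recompute each row's even parity and compare to rp:
  r0: data parity 0, sent rp 1 → mismatch
  r1: data parity 1, sent rp 1 → ok
  r2: data parity 0, sent rp 0 → ok
Recompute each column's even parity and compare to cp:
  c0: data parity 0, sent cp 0 → ok
  c1: data parity 0, sent cp 1 → mismatch
  c2: data parity 1, sent cp 1 → ok
Exactly one row (r0) and one column (c1) fail → the flipped bit is at their intersection.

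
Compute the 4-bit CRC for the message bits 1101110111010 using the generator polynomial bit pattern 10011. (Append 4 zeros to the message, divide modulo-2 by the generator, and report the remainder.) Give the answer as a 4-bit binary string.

1101

Append 4 zeros: 11011101110100000. Divide by 10011 (XOR where the leading bit is 1):
  pos 0: 11011 XOR 10011 = 01000
  pos 1: 10001 XOR 10011 = 00010
  pos 4: 10011 XOR 10011 = 00000
  pos 9: 10100 XOR 10011 = 00111
  pos 11: 11100 XOR 10011 = 01111
  pos 12: 11110 XOR 10011 = 01101
Remainder (last 4 bits) = 1101. This is the CRC / FCS.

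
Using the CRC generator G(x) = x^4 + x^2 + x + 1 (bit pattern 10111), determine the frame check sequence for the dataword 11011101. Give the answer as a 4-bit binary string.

Append 4 zeros: 110111010000. Divide by 10111 (XOR where the leading bit is 1):
  pos 0: 11011 XOR 10111 = 01100
  pos 1: 11001 XOR 10111 = 01110
  pos 2: 11100 XOR 10111 = 01011
  pos 3: 10111 XOR 10111 = 00000
Remainder (last 4 bits) = 0000. This is the CRC / FCS.

0000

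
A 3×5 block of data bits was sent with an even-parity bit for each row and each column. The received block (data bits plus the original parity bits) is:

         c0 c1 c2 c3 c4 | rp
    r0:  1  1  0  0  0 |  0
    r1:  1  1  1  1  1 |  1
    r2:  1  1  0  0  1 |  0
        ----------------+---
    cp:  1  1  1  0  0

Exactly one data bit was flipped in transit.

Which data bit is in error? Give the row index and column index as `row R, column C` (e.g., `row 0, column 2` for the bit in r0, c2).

row 2, column 3

Recompute each row's even parity and compare to rp:
  r0: data parity 0, sent rp 0 → ok
  r1: data parity 1, sent rp 1 → ok
  r2: data parity 1, sent rp 0 → mismatch
Recompute each column's even parity and compare to cp:
  c0: data parity 1, sent cp 1 → ok
  c1: data parity 1, sent cp 1 → ok
  c2: data parity 1, sent cp 1 → ok
  c3: data parity 1, sent cp 0 → mismatch
  c4: data parity 0, sent cp 0 → ok
Exactly one row (r2) and one column (c3) fail → the flipped bit is at their intersection.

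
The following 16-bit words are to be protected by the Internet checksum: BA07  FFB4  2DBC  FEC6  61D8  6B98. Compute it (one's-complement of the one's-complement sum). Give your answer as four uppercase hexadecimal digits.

One's-complement addition (fold any carry out of bit 15 back into bit 0):
  0xBA07 + 0xFFB4 = 0x1B9BB → wrap carry → 0xB9BC
  0xB9BC + 0x2DBC = 0x0E778
  0xE778 + 0xFEC6 = 0x1E63E → wrap carry → 0xE63F
  0xE63F + 0x61D8 = 0x14817 → wrap carry → 0x4818
  0x4818 + 0x6B98 = 0x0B3B0
One's-complement sum = 0xB3B0.
Checksum = ~0xB3B0 & 0xFFFF = 0x4C4F.

4C4F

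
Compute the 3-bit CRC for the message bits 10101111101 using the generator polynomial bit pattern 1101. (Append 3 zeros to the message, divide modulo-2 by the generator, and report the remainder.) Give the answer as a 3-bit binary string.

110

Append 3 zeros: 10101111101000. Divide by 1101 (XOR where the leading bit is 1):
  pos 0: 1010 XOR 1101 = 0111
  pos 1: 1111 XOR 1101 = 0010
  pos 3: 1011 XOR 1101 = 0110
  pos 4: 1101 XOR 1101 = 0000
  pos 8: 1010 XOR 1101 = 0111
  pos 9: 1110 XOR 1101 = 0011
Remainder (last 3 bits) = 110. This is the CRC / FCS.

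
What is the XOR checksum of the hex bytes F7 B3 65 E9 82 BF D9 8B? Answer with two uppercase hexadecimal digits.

A7

XOR the bytes together:
  start with 0xF7
  0xF7 ⊕ 0xB3 = 0x44
  0x44 ⊕ 0x65 = 0x21
  0x21 ⊕ 0xE9 = 0xC8
  0xC8 ⊕ 0x82 = 0x4A
  0x4A ⊕ 0xBF = 0xF5
  0xF5 ⊕ 0xD9 = 0x2C
  0x2C ⊕ 0x8B = 0xA7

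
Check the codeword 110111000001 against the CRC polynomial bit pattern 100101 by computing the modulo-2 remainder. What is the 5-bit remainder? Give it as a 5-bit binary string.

00100

Modulo-2 division of 110111000001 by 100101:
  pos 0: 110111 XOR 100101 = 010010
  pos 1: 100100 XOR 100101 = 000001
  pos 6: 100001 XOR 100101 = 000100
Remainder = 00100 (nonzero — an error is detected).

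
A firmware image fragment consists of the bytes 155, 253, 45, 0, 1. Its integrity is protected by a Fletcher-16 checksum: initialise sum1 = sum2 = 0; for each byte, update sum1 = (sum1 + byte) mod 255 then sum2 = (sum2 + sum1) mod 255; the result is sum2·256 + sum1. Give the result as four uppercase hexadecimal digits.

Running sums (mod 255):
  after byte 0 (155): sum1=155, sum2=155
  after byte 1 (253): sum1=153, sum2=53
  after byte 2 (45): sum1=198, sum2=251
  after byte 3 (0): sum1=198, sum2=194
  after byte 4 (1): sum1=199, sum2=138
Checksum = sum2·256 + sum1 = 138·256 + 199 = 35527 = 0x8AC7.

8AC7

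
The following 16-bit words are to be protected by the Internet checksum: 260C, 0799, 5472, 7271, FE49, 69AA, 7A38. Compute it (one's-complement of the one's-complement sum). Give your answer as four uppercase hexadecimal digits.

294A

One's-complement addition (fold any carry out of bit 15 back into bit 0):
  0x260C + 0x0799 = 0x02DA5
  0x2DA5 + 0x5472 = 0x08217
  0x8217 + 0x7271 = 0x0F488
  0xF488 + 0xFE49 = 0x1F2D1 → wrap carry → 0xF2D2
  0xF2D2 + 0x69AA = 0x15C7C → wrap carry → 0x5C7D
  0x5C7D + 0x7A38 = 0x0D6B5
One's-complement sum = 0xD6B5.
Checksum = ~0xD6B5 & 0xFFFF = 0x294A.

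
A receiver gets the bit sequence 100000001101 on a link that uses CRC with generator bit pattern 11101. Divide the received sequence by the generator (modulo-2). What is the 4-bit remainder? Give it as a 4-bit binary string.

0000

Modulo-2 division of 100000001101 by 11101:
  pos 0: 10000 XOR 11101 = 01101
  pos 1: 11010 XOR 11101 = 00111
  pos 3: 11100 XOR 11101 = 00001
  pos 7: 11101 XOR 11101 = 00000
Remainder = 0000 (zero — the frame passes the CRC check).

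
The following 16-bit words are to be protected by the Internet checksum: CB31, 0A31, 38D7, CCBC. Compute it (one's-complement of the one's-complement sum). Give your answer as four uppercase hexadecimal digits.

2509

One's-complement addition (fold any carry out of bit 15 back into bit 0):
  0xCB31 + 0x0A31 = 0x0D562
  0xD562 + 0x38D7 = 0x10E39 → wrap carry → 0x0E3A
  0x0E3A + 0xCCBC = 0x0DAF6
One's-complement sum = 0xDAF6.
Checksum = ~0xDAF6 & 0xFFFF = 0x2509.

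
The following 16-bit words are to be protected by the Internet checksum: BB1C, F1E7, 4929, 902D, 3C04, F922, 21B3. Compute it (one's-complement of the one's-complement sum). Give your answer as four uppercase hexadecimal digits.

One's-complement addition (fold any carry out of bit 15 back into bit 0):
  0xBB1C + 0xF1E7 = 0x1AD03 → wrap carry → 0xAD04
  0xAD04 + 0x4929 = 0x0F62D
  0xF62D + 0x902D = 0x1865A → wrap carry → 0x865B
  0x865B + 0x3C04 = 0x0C25F
  0xC25F + 0xF922 = 0x1BB81 → wrap carry → 0xBB82
  0xBB82 + 0x21B3 = 0x0DD35
One's-complement sum = 0xDD35.
Checksum = ~0xDD35 & 0xFFFF = 0x22CA.

22CA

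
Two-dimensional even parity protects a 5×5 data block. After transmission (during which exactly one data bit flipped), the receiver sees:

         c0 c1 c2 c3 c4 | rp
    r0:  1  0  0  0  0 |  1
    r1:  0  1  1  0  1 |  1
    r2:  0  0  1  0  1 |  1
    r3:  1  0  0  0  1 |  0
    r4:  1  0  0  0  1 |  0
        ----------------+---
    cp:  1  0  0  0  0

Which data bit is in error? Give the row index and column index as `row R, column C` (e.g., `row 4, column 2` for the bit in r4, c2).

Recompute each row's even parity and compare to rp:
  r0: data parity 1, sent rp 1 → ok
  r1: data parity 1, sent rp 1 → ok
  r2: data parity 0, sent rp 1 → mismatch
  r3: data parity 0, sent rp 0 → ok
  r4: data parity 0, sent rp 0 → ok
Recompute each column's even parity and compare to cp:
  c0: data parity 1, sent cp 1 → ok
  c1: data parity 1, sent cp 0 → mismatch
  c2: data parity 0, sent cp 0 → ok
  c3: data parity 0, sent cp 0 → ok
  c4: data parity 0, sent cp 0 → ok
Exactly one row (r2) and one column (c1) fail → the flipped bit is at their intersection.

row 2, column 1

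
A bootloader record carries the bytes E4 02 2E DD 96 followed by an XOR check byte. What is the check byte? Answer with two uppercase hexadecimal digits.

XOR the bytes together:
  start with 0xE4
  0xE4 ⊕ 0x02 = 0xE6
  0xE6 ⊕ 0x2E = 0xC8
  0xC8 ⊕ 0xDD = 0x15
  0x15 ⊕ 0x96 = 0x83

83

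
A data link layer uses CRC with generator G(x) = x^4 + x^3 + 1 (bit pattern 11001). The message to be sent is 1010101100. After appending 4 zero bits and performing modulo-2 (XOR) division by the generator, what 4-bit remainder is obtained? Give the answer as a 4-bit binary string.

0110

Append 4 zeros: 10101011000000. Divide by 11001 (XOR where the leading bit is 1):
  pos 0: 10101 XOR 11001 = 01100
  pos 1: 11000 XOR 11001 = 00001
  pos 5: 11100 XOR 11001 = 00101
  pos 7: 10100 XOR 11001 = 01101
  pos 8: 11010 XOR 11001 = 00011
Remainder (last 4 bits) = 0110. This is the CRC / FCS.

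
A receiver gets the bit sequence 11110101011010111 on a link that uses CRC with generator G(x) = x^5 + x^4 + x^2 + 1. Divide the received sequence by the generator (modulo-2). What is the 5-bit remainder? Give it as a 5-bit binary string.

00000

Modulo-2 division of 11110101011010111 by 110101:
  pos 0: 111101 XOR 110101 = 001000
  pos 2: 100001 XOR 110101 = 010100
  pos 3: 101000 XOR 110101 = 011101
  pos 4: 111011 XOR 110101 = 001110
  pos 6: 111010 XOR 110101 = 001111
  pos 8: 111110 XOR 110101 = 001011
  pos 10: 101111 XOR 110101 = 011010
  pos 11: 110101 XOR 110101 = 000000
Remainder = 00000 (zero — the frame passes the CRC check).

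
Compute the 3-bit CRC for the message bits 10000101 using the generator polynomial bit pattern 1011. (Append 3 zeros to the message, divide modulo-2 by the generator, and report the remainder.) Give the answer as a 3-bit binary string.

Append 3 zeros: 10000101000. Divide by 1011 (XOR where the leading bit is 1):
  pos 0: 1000 XOR 1011 = 0011
  pos 2: 1101 XOR 1011 = 0110
  pos 3: 1100 XOR 1011 = 0111
  pos 4: 1111 XOR 1011 = 0100
  pos 5: 1000 XOR 1011 = 0011
  pos 7: 1100 XOR 1011 = 0111
Remainder (last 3 bits) = 111. This is the CRC / FCS.

111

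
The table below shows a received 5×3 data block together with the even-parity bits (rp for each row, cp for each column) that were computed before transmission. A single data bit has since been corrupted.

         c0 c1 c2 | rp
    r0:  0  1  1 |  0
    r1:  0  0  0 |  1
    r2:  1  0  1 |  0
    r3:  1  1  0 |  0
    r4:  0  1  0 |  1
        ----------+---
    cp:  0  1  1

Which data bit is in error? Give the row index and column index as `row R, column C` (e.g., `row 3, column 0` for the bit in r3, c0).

row 1, column 2

Recompute each row's even parity and compare to rp:
  r0: data parity 0, sent rp 0 → ok
  r1: data parity 0, sent rp 1 → mismatch
  r2: data parity 0, sent rp 0 → ok
  r3: data parity 0, sent rp 0 → ok
  r4: data parity 1, sent rp 1 → ok
Recompute each column's even parity and compare to cp:
  c0: data parity 0, sent cp 0 → ok
  c1: data parity 1, sent cp 1 → ok
  c2: data parity 0, sent cp 1 → mismatch
Exactly one row (r1) and one column (c2) fail → the flipped bit is at their intersection.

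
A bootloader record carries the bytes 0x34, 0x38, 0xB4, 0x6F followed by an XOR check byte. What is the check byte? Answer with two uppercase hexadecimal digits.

XOR the bytes together:
  start with 0x34
  0x34 ⊕ 0x38 = 0x0C
  0x0C ⊕ 0xB4 = 0xB8
  0xB8 ⊕ 0x6F = 0xD7

D7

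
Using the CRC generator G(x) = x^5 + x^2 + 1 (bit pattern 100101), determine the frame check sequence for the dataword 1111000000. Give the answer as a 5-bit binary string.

01000

Append 5 zeros: 111100000000000. Divide by 100101 (XOR where the leading bit is 1):
  pos 0: 111100 XOR 100101 = 011001
  pos 1: 110010 XOR 100101 = 010111
  pos 2: 101110 XOR 100101 = 001011
  pos 4: 101100 XOR 100101 = 001001
  pos 6: 100100 XOR 100101 = 000001
Remainder (last 5 bits) = 01000. This is the CRC / FCS.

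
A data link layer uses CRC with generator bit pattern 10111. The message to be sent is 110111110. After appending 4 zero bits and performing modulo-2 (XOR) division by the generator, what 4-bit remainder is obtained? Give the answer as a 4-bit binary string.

Append 4 zeros: 1101111100000. Divide by 10111 (XOR where the leading bit is 1):
  pos 0: 11011 XOR 10111 = 01100
  pos 1: 11001 XOR 10111 = 01110
  pos 2: 11101 XOR 10111 = 01010
  pos 3: 10101 XOR 10111 = 00010
  pos 6: 10000 XOR 10111 = 00111
  pos 8: 11100 XOR 10111 = 01011
Remainder (last 4 bits) = 1011. This is the CRC / FCS.

1011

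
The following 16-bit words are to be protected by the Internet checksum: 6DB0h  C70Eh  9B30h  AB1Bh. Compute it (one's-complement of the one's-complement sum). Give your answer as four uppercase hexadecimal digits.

84F4

One's-complement addition (fold any carry out of bit 15 back into bit 0):
  0x6DB0 + 0xC70E = 0x134BE → wrap carry → 0x34BF
  0x34BF + 0x9B30 = 0x0CFEF
  0xCFEF + 0xAB1B = 0x17B0A → wrap carry → 0x7B0B
One's-complement sum = 0x7B0B.
Checksum = ~0x7B0B & 0xFFFF = 0x84F4.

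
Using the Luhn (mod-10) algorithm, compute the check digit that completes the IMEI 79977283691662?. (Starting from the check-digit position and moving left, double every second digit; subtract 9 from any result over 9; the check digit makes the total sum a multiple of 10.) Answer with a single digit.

6

Partial digits right→left: 2 6 6 1 9 6 3 8 2 7 7 9 9 7
Double every second digit counting from the check-digit position (so the 1st, 3rd, 5th, ... of the partial from the right).
  doubled (with −9 where >9): 4 3 9 6 4 5 9 → sum 40
  kept as-is: 6 1 6 8 7 9 7 → sum 44
Total = 40 + 44 = 84.
Check digit = (10 − (84 mod 10)) mod 10 = 6.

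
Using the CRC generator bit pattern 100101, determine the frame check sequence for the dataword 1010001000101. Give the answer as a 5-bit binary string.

Append 5 zeros: 101000100010100000. Divide by 100101 (XOR where the leading bit is 1):
  pos 0: 101000 XOR 100101 = 001101
  pos 2: 110110 XOR 100101 = 010011
  pos 3: 100110 XOR 100101 = 000011
  pos 7: 110101 XOR 100101 = 010000
  pos 8: 100000 XOR 100101 = 000101
  pos 11: 101000 XOR 100101 = 001101
Remainder (last 5 bits) = 11010. This is the CRC / FCS.

11010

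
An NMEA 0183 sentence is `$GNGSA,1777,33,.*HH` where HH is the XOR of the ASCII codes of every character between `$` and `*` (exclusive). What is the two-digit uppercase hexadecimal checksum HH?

XOR the ASCII codes of the payload characters:
  'G' = 0x47 → acc = 0x47
  'N' = 0x4E → acc = 0x09
  'G' = 0x47 → acc = 0x4E
  'S' = 0x53 → acc = 0x1D
  'A' = 0x41 → acc = 0x5C
  ',' = 0x2C → acc = 0x70
  '1' = 0x31 → acc = 0x41
  '7' = 0x37 → acc = 0x76
  '7' = 0x37 → acc = 0x41
  '7' = 0x37 → acc = 0x76
  ',' = 0x2C → acc = 0x5A
  '3' = 0x33 → acc = 0x69
  '3' = 0x33 → acc = 0x5A
  ',' = 0x2C → acc = 0x76
  '.' = 0x2E → acc = 0x58
Checksum = 0x58.

58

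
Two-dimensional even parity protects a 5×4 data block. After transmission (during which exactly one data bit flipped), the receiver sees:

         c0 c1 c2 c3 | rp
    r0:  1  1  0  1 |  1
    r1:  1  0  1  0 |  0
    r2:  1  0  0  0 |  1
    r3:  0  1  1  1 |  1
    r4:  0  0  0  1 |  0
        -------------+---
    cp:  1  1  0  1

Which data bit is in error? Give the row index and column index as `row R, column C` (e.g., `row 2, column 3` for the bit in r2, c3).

row 4, column 1

Recompute each row's even parity and compare to rp:
  r0: data parity 1, sent rp 1 → ok
  r1: data parity 0, sent rp 0 → ok
  r2: data parity 1, sent rp 1 → ok
  r3: data parity 1, sent rp 1 → ok
  r4: data parity 1, sent rp 0 → mismatch
Recompute each column's even parity and compare to cp:
  c0: data parity 1, sent cp 1 → ok
  c1: data parity 0, sent cp 1 → mismatch
  c2: data parity 0, sent cp 0 → ok
  c3: data parity 1, sent cp 1 → ok
Exactly one row (r4) and one column (c1) fail → the flipped bit is at their intersection.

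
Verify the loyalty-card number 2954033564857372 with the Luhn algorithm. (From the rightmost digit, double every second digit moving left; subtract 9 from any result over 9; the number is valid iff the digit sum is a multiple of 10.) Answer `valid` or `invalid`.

invalid

From the right, keep odd positions and double even positions (subtract 9 from any doubled value over 9):
  doubled (positions 2,4,...): 5 5 7 3 6 0 1 4 → sum 31
  kept (positions 1,3,...): 2 3 5 4 5 3 4 9 → sum 35
Total = 66.
66 mod 10 = 6, so the number is invalid.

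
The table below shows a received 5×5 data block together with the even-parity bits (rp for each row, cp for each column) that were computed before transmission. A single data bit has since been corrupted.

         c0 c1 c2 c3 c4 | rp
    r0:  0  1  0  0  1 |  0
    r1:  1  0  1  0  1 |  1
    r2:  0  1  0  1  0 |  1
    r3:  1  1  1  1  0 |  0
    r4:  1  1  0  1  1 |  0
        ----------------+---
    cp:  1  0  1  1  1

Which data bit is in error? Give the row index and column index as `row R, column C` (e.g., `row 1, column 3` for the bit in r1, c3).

Recompute each row's even parity and compare to rp:
  r0: data parity 0, sent rp 0 → ok
  r1: data parity 1, sent rp 1 → ok
  r2: data parity 0, sent rp 1 → mismatch
  r3: data parity 0, sent rp 0 → ok
  r4: data parity 0, sent rp 0 → ok
Recompute each column's even parity and compare to cp:
  c0: data parity 1, sent cp 1 → ok
  c1: data parity 0, sent cp 0 → ok
  c2: data parity 0, sent cp 1 → mismatch
  c3: data parity 1, sent cp 1 → ok
  c4: data parity 1, sent cp 1 → ok
Exactly one row (r2) and one column (c2) fail → the flipped bit is at their intersection.

row 2, column 2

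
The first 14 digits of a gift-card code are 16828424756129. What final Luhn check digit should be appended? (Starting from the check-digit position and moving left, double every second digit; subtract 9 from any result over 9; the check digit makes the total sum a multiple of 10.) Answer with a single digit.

Partial digits right→left: 9 2 1 6 5 7 4 2 4 8 2 8 6 1
Double every second digit counting from the check-digit position (so the 1st, 3rd, 5th, ... of the partial from the right).
  doubled (with −9 where >9): 9 2 1 8 8 4 3 → sum 35
  kept as-is: 2 6 7 2 8 8 1 → sum 34
Total = 35 + 34 = 69.
Check digit = (10 − (69 mod 10)) mod 10 = 1.

1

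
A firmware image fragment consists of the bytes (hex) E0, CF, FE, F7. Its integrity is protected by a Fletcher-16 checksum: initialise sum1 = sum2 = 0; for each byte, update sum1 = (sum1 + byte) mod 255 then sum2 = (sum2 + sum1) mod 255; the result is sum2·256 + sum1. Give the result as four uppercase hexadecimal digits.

E8A7

Running sums (mod 255):
  after byte 0 (E0): sum1=224, sum2=224
  after byte 1 (CF): sum1=176, sum2=145
  after byte 2 (FE): sum1=175, sum2=65
  after byte 3 (F7): sum1=167, sum2=232
Checksum = sum2·256 + sum1 = 232·256 + 167 = 59559 = 0xE8A7.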